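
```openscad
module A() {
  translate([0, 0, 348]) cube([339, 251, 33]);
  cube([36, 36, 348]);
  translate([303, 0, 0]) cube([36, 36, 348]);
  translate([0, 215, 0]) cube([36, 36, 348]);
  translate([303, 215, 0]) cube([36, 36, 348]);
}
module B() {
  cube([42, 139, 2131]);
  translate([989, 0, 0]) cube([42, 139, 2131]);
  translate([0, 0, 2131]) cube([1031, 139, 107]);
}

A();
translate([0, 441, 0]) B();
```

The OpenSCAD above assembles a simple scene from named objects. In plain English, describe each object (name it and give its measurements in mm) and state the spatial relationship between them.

A is a simple wooden stool: a rectangular seat 339 mm (x) by 251 mm (y), 33 mm thick, top face at z = 381 mm, on four square legs, each 36×36 mm in cross-section. The legs rest on z = 0, each flush with a corner of the seat.

B is a door frame. The clear opening is 947 mm wide and 2131 mm high. Two 42 mm wide jambs, 139 mm deep, stand either side of the opening from the floor to the top of the opening. A 107 mm thick head sits across the top of both jambs, spanning the full outside width of the frame.

The door frame is on the floor beside the stool on its +y side.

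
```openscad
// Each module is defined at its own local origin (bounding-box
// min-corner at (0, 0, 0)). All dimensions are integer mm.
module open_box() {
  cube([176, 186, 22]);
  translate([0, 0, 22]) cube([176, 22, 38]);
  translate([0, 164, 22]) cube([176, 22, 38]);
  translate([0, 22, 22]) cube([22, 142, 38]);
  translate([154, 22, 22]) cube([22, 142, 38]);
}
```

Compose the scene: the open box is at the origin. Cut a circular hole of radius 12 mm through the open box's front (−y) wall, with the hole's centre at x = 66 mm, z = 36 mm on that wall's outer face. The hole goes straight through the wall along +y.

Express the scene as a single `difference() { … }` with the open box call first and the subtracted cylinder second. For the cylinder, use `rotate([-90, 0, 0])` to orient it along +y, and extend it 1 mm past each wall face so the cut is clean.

difference() {
  open_box();
  translate([66, -1, 36]) rotate([-90, 0, 0]) cylinder(h = 24, r = 12);
}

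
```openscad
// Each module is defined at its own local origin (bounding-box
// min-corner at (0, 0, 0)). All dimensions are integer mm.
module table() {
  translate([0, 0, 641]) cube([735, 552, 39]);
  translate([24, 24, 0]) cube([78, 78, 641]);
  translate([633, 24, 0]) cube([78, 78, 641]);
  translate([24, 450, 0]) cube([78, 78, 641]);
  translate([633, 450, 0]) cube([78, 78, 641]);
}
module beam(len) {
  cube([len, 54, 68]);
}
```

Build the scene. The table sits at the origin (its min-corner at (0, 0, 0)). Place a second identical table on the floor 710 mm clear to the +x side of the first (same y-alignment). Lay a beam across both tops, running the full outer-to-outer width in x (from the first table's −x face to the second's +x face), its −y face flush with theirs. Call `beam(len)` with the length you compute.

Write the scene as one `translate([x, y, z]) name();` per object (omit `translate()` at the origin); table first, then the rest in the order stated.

table();
translate([1445, 0, 0]) table();
translate([0, 0, 680]) beam(2180);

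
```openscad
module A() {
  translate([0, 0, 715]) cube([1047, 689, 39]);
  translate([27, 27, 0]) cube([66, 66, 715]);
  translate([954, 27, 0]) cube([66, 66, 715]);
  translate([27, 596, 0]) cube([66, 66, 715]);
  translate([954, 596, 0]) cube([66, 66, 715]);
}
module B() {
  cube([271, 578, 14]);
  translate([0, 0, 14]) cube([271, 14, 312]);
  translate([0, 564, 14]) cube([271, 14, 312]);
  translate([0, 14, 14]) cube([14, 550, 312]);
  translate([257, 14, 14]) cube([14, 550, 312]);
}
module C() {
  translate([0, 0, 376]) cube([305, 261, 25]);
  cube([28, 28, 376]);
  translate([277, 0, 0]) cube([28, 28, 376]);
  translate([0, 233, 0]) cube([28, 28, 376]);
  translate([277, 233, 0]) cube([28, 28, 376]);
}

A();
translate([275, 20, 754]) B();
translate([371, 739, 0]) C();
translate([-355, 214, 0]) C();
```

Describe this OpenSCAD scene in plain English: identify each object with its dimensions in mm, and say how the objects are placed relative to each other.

A is a rectangular dining table. The top is 1047×689×39 mm with its upper surface at z = 754 mm. It stands on four 66×66 mm square legs, each inset 27 mm from the nearest pair of top edges, running from the floor to the underside of the top.

B is an open storage box with external size 271×578×326 mm and wall thickness 14 mm (the base is also 14 mm thick). The base covers the whole footprint; the four walls stand on the base, with the y-facing walls full-width and the x-facing walls fitting between their inner faces.

C is a simple wooden stool: a rectangular seat 305 mm (x) by 261 mm (y), 25 mm thick, top face at z = 401 mm, on four square legs, each 28×28 mm in cross-section. The legs rest on z = 0, each flush with a corner of the seat.

The open box is on top of the table. Two stools sit around the table at the +y, −x sides.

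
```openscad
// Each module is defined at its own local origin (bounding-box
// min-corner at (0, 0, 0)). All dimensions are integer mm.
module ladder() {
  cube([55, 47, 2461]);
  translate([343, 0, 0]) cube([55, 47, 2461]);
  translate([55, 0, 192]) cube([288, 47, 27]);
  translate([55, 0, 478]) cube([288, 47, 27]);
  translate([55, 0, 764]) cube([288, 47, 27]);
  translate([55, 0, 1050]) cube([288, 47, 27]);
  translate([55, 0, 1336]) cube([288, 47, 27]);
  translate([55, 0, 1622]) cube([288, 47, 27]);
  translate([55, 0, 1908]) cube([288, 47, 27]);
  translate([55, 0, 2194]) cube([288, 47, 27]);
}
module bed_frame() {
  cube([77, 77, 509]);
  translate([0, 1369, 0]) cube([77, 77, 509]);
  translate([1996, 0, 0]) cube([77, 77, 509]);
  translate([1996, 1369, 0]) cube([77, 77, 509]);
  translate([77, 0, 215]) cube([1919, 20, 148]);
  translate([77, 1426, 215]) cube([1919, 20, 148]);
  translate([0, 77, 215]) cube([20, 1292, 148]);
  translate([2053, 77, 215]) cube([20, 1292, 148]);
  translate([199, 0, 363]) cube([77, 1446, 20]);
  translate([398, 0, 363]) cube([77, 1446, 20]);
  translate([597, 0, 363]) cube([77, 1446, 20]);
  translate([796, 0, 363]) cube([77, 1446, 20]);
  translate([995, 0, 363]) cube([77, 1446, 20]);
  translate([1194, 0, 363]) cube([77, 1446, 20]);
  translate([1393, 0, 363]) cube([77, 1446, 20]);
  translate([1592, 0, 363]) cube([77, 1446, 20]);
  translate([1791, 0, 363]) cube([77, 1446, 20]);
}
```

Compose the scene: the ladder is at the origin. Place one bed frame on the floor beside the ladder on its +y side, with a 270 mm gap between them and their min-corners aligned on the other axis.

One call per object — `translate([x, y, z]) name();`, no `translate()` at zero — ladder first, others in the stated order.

ladder();
translate([0, 317, 0]) bed_frame();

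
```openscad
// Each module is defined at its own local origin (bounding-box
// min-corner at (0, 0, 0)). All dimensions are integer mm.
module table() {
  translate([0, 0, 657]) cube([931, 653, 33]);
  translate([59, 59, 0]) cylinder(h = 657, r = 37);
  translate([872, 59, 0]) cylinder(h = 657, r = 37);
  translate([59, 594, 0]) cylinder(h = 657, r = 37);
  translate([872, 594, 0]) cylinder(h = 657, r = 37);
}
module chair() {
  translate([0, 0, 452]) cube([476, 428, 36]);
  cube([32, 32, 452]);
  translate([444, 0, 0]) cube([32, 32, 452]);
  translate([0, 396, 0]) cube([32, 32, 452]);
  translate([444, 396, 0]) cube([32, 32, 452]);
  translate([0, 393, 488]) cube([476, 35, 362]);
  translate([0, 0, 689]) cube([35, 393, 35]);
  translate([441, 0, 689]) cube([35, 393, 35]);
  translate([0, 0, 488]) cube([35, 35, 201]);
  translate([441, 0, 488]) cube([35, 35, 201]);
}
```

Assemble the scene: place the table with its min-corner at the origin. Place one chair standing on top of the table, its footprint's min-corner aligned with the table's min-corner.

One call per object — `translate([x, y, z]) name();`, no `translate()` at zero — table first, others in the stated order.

table();
translate([0, 0, 690]) chair();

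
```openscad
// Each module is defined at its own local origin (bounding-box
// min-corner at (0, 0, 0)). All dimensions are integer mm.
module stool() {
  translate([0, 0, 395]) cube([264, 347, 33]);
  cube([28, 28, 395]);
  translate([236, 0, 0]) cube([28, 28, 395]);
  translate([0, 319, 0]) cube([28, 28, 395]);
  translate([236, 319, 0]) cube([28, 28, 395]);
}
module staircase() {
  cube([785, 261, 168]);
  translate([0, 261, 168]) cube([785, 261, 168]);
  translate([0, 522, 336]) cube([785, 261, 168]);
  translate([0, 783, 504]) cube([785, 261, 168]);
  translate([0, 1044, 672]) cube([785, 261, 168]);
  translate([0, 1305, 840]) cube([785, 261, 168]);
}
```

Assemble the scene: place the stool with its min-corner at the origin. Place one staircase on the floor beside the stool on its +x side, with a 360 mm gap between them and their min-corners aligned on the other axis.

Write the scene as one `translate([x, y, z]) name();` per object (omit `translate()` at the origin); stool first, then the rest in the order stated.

stool();
translate([624, 0, 0]) staircase();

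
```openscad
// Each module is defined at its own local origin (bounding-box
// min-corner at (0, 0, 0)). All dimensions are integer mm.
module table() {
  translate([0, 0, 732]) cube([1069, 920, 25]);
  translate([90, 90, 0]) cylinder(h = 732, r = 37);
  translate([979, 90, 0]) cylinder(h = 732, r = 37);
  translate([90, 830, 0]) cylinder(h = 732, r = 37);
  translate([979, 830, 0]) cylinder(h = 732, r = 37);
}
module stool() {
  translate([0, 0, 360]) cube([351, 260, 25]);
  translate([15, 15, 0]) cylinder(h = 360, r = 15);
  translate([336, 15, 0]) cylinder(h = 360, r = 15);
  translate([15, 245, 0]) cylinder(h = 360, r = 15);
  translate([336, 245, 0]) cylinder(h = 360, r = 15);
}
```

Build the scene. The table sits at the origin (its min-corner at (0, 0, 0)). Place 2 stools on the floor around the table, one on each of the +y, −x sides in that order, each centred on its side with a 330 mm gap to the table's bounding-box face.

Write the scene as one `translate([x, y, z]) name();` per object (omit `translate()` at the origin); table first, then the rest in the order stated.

table();
translate([359, 1250, 0]) stool();
translate([-681, 330, 0]) stool();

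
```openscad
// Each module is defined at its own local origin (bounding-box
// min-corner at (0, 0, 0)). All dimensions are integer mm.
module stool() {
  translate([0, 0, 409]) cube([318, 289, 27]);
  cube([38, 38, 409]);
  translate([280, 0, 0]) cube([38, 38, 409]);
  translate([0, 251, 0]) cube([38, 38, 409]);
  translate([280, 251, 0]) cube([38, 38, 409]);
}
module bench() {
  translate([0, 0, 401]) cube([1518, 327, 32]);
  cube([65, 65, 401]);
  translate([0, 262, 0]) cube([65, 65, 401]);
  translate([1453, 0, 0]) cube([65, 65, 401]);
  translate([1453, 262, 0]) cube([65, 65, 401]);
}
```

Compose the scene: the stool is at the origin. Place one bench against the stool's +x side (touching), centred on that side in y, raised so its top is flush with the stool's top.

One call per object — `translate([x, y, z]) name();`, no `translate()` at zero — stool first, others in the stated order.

stool();
translate([318, -19, 3]) bench();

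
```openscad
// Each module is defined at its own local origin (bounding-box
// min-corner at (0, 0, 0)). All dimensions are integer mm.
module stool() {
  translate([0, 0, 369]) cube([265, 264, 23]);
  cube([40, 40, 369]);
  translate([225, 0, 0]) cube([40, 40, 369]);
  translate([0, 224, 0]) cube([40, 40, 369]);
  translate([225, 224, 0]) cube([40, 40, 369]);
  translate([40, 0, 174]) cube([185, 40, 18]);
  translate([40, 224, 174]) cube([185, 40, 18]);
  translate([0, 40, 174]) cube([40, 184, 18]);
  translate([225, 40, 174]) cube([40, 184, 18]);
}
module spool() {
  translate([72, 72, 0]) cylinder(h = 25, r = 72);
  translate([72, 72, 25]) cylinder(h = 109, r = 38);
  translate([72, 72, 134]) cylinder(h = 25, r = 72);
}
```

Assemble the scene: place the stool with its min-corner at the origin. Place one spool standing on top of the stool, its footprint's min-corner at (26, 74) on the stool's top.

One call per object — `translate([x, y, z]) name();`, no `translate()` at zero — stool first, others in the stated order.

stool();
translate([26, 74, 392]) spool();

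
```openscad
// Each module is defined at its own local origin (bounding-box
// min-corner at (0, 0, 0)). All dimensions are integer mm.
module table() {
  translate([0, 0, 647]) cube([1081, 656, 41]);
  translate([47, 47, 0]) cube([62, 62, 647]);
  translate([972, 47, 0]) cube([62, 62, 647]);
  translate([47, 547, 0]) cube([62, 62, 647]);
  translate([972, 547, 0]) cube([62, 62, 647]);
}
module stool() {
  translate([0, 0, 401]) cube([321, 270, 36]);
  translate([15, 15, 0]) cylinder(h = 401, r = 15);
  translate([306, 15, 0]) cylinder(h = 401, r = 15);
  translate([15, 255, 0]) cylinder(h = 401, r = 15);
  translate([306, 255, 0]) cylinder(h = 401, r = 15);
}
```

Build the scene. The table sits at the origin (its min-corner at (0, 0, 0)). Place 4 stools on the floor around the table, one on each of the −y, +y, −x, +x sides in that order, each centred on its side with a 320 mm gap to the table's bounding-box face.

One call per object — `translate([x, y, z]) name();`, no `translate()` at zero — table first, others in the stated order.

table();
translate([380, -590, 0]) stool();
translate([380, 976, 0]) stool();
translate([-641, 193, 0]) stool();
translate([1401, 193, 0]) stool();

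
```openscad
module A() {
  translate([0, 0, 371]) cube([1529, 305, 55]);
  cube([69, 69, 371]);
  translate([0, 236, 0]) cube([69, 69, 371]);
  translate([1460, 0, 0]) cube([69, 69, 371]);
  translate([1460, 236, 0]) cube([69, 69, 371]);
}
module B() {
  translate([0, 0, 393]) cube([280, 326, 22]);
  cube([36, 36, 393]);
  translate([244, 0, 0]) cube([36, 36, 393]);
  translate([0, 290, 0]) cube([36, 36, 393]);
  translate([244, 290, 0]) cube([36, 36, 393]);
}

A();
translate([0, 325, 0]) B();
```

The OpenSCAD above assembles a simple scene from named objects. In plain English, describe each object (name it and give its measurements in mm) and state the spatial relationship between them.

A is a long wooden bench with a 1529 mm (x) × 305 mm (y) seat, 55 mm thick, its top surface 426 mm above the floor. Four 69 mm square legs at the seat corners, flush with the edges, run from z = 0 to the seat underside.

B is a four-legged stool. The seat is a 280×326×22 mm slab whose top surface is at z = 415 mm; four square legs, each 36×36 mm in cross-section, run from the floor (z = 0) to the underside of the seat, each flush with a corner of the seat.

The stool is on the floor beside the bench on its +y side.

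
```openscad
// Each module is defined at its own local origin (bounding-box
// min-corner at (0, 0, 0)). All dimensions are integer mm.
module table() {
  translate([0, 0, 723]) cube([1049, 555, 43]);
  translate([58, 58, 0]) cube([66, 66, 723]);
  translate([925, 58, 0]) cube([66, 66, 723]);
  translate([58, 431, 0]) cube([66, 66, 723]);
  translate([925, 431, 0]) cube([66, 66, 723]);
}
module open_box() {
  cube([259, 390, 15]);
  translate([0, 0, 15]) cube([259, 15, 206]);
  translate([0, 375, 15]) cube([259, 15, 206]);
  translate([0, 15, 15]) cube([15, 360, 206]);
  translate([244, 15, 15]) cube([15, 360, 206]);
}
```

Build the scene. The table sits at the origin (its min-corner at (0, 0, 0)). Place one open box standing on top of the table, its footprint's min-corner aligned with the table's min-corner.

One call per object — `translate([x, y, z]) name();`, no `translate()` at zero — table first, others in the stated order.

table();
translate([0, 0, 766]) open_box();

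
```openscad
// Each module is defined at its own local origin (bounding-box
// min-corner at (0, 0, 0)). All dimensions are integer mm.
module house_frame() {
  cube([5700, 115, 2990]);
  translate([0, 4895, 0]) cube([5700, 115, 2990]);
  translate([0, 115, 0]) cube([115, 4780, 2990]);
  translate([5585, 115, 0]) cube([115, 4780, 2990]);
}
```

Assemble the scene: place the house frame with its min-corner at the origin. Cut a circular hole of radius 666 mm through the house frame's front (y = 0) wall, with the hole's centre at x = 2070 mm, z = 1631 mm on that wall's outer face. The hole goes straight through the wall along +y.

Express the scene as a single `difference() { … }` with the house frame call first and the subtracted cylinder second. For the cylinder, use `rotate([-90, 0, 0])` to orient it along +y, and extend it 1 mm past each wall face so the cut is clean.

difference() {
  house_frame();
  translate([2070, -1, 1631]) rotate([-90, 0, 0]) cylinder(h = 117, r = 666);
}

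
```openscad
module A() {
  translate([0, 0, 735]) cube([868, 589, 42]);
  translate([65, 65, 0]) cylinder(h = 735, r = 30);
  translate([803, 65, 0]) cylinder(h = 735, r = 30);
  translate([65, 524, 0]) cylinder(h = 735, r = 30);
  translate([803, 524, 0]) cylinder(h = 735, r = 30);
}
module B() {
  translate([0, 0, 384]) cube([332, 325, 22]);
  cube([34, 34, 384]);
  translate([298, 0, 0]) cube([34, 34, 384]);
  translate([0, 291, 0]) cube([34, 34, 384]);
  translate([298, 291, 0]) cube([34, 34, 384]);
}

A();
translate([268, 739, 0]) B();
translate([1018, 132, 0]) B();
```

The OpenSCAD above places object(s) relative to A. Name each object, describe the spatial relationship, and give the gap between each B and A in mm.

A is a table. B is a stool. Two stools sit around the table at the +y, +x sides. The gap between each stool and the table is 150 mm.

Each stool's nearest face is 150 mm from the table's bounding box.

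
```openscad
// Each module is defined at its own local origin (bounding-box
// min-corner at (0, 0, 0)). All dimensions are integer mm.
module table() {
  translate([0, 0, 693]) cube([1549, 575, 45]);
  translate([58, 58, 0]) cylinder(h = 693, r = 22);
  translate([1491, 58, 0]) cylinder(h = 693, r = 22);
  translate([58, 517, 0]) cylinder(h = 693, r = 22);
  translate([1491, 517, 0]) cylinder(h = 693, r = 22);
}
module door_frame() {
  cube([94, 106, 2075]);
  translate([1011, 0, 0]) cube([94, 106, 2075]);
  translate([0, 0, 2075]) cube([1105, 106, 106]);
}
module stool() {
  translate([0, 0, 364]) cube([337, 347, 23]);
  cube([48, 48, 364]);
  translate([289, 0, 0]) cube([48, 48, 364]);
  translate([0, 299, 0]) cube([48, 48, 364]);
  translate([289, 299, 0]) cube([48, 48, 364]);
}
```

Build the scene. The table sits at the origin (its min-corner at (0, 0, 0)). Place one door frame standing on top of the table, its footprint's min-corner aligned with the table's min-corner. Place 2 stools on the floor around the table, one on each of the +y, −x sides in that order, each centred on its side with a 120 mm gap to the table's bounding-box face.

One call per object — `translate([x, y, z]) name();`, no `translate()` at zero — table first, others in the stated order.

table();
translate([0, 0, 738]) door_frame();
translate([606, 695, 0]) stool();
translate([-457, 114, 0]) stool();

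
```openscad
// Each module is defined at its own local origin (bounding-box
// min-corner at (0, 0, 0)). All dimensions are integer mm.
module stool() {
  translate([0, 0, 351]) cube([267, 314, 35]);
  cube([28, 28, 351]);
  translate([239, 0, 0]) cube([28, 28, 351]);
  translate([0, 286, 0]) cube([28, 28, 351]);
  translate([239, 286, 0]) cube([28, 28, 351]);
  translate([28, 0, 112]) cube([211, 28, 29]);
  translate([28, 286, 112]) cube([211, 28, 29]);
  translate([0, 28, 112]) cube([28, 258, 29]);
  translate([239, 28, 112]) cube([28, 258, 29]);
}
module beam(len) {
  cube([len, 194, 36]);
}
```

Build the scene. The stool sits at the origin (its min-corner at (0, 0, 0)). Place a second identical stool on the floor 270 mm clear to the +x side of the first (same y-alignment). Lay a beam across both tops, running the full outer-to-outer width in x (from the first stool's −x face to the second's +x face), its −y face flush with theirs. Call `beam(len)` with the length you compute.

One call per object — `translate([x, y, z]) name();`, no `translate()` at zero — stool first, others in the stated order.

stool();
translate([537, 0, 0]) stool();
translate([0, 0, 386]) beam(804);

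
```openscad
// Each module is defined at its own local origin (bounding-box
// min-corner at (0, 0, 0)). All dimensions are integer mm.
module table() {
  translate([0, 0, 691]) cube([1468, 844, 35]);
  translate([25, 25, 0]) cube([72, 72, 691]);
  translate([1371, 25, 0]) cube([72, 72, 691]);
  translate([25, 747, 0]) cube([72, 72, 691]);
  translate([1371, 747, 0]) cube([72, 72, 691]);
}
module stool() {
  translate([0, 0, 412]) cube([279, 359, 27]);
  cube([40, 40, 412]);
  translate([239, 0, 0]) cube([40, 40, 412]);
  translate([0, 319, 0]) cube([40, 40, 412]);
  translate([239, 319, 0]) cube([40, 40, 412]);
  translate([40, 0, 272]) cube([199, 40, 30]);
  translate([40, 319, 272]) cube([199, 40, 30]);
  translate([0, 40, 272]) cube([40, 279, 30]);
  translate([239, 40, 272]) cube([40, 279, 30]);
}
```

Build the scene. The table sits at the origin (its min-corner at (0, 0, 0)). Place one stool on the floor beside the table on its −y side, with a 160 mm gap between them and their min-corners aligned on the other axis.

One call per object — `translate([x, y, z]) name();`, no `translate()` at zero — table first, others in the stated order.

table();
translate([0, -519, 0]) stool();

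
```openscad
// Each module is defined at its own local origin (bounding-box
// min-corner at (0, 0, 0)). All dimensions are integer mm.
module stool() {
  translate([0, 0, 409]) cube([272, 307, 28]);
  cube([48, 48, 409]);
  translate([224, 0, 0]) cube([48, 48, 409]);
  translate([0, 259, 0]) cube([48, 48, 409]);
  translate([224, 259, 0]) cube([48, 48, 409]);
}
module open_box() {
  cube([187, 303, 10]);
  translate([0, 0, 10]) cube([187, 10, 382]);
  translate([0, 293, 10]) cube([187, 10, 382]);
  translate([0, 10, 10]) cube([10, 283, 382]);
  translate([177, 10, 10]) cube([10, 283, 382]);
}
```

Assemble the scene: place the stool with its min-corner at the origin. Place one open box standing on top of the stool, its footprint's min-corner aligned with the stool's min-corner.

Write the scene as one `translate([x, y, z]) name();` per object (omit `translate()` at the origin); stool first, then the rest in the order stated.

stool();
translate([0, 0, 437]) open_box();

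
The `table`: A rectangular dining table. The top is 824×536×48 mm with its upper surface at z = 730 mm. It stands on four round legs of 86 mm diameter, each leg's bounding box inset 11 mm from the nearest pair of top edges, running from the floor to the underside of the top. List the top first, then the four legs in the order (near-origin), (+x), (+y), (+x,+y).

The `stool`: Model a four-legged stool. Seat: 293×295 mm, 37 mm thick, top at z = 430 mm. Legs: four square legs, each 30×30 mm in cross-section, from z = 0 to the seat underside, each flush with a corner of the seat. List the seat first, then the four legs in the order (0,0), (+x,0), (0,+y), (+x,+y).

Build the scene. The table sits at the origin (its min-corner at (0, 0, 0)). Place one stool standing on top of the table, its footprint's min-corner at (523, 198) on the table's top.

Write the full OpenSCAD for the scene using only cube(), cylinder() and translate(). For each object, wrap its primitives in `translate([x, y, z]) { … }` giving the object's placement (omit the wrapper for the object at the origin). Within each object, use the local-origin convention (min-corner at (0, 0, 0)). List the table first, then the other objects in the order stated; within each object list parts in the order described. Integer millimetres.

translate([0, 0, 682]) cube([824, 536, 48]);
translate([54, 54, 0]) cylinder(h = 682, r = 43);
translate([770, 54, 0]) cylinder(h = 682, r = 43);
translate([54, 482, 0]) cylinder(h = 682, r = 43);
translate([770, 482, 0]) cylinder(h = 682, r = 43);
translate([523, 198, 730]) {
  translate([0, 0, 393]) cube([293, 295, 37]);
  cube([30, 30, 393]);
  translate([263, 0, 0]) cube([30, 30, 393]);
  translate([0, 265, 0]) cube([30, 30, 393]);
  translate([263, 265, 0]) cube([30, 30, 393]);
}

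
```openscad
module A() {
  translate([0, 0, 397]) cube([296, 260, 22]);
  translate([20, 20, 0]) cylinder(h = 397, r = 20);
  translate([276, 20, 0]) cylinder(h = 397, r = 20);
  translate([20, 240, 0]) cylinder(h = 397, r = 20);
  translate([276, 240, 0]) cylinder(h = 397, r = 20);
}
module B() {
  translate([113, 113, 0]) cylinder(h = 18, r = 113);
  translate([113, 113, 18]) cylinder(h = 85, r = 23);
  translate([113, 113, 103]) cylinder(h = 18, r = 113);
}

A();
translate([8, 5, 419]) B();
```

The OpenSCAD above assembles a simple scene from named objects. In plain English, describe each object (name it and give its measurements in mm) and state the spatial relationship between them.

A is a simple wooden stool: a rectangular seat 296 mm (x) by 260 mm (y), 22 mm thick, top face at z = 419 mm, on four round legs, each 40 mm in diameter. The legs rest on z = 0, each leg's axis is inset half a diameter from the nearest pair of seat edges (so the leg's bounding box is flush with the corner).

B is a spool: two coaxial disc flanges of radius 113 mm and thickness 18 mm, joined by a core cylinder of radius 23 mm and height 85 mm. The lower flange rests on z = 0 and the three cylinders share a vertical axis.

The spool is on top of the stool.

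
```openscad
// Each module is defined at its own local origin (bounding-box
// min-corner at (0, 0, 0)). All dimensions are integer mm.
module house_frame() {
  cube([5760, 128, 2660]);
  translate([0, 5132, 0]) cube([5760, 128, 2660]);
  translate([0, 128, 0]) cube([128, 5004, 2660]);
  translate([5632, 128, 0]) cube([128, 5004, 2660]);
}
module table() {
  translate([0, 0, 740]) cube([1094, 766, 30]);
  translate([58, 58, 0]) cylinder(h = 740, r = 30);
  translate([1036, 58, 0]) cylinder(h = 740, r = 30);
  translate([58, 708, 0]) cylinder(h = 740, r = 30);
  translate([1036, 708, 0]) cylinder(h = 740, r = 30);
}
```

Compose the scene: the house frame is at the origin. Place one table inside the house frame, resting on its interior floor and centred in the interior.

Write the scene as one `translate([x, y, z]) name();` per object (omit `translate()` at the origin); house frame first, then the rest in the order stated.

house_frame();
translate([2333, 2247, 0]) table();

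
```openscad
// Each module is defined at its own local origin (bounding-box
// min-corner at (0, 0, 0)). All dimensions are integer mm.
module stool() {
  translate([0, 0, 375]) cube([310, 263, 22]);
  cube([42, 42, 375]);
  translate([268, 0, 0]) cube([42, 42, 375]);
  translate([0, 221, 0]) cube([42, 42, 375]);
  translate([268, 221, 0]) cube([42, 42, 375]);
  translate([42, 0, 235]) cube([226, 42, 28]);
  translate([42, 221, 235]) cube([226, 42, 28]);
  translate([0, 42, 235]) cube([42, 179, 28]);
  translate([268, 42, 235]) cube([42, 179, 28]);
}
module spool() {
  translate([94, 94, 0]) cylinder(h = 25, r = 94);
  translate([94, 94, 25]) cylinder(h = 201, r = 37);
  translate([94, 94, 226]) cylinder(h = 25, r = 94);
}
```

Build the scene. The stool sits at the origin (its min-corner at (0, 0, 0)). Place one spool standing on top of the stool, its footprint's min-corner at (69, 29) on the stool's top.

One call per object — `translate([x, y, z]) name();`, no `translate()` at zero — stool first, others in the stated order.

stool();
translate([69, 29, 397]) spool();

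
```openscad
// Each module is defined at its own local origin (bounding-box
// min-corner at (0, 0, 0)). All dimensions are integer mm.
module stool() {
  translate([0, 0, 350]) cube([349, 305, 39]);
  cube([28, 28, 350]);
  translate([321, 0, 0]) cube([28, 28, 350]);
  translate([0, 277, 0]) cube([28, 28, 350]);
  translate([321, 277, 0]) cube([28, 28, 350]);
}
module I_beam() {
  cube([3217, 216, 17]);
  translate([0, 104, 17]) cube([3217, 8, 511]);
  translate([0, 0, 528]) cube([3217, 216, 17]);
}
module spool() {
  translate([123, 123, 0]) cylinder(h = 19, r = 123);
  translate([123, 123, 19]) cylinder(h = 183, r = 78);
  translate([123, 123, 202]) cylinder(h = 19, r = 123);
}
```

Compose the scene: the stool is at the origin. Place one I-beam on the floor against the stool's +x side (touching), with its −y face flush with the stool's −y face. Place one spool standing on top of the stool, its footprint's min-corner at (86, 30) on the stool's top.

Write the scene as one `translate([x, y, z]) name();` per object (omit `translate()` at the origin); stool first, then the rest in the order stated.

stool();
translate([349, 0, 0]) I_beam();
translate([86, 30, 389]) spool();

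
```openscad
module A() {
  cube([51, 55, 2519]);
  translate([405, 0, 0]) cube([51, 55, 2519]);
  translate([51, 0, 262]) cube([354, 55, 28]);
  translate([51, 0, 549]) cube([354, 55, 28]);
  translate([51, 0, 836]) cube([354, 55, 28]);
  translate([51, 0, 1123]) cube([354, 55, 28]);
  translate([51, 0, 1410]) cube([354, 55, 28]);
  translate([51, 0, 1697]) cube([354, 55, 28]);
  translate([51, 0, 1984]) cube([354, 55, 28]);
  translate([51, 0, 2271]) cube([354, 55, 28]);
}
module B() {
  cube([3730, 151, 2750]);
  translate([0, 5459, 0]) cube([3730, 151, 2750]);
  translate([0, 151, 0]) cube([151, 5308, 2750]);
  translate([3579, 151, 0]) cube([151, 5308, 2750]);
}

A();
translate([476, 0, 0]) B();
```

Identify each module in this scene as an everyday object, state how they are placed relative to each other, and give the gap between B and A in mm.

The house frame's nearest face is 20 mm from the ladder's +x face.

A is a ladder. B is a house frame. The house frame is on the floor beside the ladder on its +x side. The gap between the house frame and the ladder is 20 mm.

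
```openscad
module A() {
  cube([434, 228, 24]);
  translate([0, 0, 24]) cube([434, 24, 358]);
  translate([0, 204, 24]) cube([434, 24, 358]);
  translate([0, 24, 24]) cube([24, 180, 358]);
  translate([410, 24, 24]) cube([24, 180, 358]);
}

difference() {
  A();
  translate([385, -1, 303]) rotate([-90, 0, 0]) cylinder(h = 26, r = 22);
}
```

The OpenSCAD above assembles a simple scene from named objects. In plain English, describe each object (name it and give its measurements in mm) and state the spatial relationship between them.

A is an open-topped rectangular box: outside dimensions 434×228×382 mm, with a uniform wall and base thickness of 24 mm. The base is a full 434×228 slab on the floor; four walls sit on top of the base. The front and back walls (the −y and +y sides) span the full width; the two side walls fit between them.

The open box has a circular hole of radius 22 mm through its front wall, centred at (x = 385, z = 303).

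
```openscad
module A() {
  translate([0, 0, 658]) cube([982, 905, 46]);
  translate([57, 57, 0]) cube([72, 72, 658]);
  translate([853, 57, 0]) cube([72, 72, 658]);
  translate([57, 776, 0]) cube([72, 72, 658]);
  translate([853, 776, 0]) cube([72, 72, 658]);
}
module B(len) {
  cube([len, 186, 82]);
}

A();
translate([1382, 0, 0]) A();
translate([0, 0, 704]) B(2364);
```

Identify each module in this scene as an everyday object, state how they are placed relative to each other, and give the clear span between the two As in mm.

A is a table. B is a beam. A beam spans the tops of two tables. The clear span between the two tables is 400 mm.

Second table starts at x = 1382; first ends at x = 982; clear span = 1382 − 982 = 400 mm.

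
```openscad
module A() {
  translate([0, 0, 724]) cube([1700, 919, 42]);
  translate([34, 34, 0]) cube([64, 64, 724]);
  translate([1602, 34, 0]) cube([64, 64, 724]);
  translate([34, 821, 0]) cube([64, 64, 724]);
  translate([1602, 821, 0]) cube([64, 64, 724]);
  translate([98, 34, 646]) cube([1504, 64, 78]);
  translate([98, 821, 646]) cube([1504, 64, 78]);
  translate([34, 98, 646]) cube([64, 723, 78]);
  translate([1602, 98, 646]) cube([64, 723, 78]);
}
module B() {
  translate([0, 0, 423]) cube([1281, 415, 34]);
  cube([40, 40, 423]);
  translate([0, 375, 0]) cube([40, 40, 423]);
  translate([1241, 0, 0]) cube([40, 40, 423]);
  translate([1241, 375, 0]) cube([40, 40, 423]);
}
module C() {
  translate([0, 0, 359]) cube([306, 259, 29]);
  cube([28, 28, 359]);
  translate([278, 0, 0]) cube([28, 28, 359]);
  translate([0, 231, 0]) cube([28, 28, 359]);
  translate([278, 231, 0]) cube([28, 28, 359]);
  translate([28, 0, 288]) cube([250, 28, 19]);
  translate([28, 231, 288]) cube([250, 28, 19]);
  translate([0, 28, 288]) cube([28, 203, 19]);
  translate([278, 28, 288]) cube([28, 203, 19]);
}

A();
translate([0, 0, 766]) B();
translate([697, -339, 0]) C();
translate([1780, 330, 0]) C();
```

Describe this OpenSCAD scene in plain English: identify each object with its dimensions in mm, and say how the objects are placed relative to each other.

A is a rectangular dining table. The top is 1700×919×42 mm with its upper surface at z = 766 mm. It stands on four 64×64 mm square legs, each inset 34 mm from the nearest pair of top edges, running from the floor to the underside of the top. Four apron rails, 64 mm thick and 78 mm tall, run between adjacent legs with their top edges flush with the underside of the top and their outer faces flush with the legs' outer faces.

B is a bench: a 1281×415 mm seat slab, 34 mm thick, top at z = 457 mm, on four 40×40 mm square legs flush with the seat corners and standing on z = 0.

C is a simple wooden stool: a rectangular seat 306 mm (x) by 259 mm (y), 29 mm thick, top face at z = 388 mm, on four square legs, each 28×28 mm in cross-section. The legs rest on z = 0, each flush with a corner of the seat. Four stretchers, 28 mm wide and 19 mm tall, connect adjacent legs with their undersides at z = 288 mm, each running between the inner faces of the legs it joins and aligned with the legs' outer faces on the other axis.

The bench is on top of the table. Two stools sit around the table at the −y, +x sides.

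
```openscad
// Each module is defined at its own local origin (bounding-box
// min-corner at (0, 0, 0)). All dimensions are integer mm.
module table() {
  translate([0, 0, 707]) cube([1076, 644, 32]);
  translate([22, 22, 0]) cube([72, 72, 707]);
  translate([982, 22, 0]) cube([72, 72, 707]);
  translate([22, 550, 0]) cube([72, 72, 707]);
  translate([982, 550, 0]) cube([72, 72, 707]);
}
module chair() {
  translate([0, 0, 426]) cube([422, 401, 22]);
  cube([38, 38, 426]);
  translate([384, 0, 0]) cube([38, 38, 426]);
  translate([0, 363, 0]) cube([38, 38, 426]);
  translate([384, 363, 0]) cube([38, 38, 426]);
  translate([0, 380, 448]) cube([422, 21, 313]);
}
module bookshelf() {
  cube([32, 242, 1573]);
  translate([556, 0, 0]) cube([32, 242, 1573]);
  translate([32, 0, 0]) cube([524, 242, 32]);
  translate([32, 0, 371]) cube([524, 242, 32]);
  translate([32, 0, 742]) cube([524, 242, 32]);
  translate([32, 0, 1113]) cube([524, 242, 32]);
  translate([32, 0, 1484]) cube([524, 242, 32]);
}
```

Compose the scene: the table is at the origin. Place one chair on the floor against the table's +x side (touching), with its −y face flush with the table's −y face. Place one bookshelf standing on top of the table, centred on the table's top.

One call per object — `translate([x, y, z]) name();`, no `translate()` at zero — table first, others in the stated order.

table();
translate([1076, 0, 0]) chair();
translate([244, 201, 739]) bookshelf();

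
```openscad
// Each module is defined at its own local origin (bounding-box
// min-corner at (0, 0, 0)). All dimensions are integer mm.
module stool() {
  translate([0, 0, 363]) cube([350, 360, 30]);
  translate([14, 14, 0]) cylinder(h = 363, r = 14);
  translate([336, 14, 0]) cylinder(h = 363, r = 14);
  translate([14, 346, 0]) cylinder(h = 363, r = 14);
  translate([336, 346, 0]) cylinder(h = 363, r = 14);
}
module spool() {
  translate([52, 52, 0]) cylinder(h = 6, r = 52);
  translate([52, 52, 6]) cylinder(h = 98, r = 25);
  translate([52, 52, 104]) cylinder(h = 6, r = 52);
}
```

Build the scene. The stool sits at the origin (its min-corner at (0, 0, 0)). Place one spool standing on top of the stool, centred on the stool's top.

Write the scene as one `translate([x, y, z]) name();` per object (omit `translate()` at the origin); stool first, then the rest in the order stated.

stool();
translate([123, 128, 393]) spool();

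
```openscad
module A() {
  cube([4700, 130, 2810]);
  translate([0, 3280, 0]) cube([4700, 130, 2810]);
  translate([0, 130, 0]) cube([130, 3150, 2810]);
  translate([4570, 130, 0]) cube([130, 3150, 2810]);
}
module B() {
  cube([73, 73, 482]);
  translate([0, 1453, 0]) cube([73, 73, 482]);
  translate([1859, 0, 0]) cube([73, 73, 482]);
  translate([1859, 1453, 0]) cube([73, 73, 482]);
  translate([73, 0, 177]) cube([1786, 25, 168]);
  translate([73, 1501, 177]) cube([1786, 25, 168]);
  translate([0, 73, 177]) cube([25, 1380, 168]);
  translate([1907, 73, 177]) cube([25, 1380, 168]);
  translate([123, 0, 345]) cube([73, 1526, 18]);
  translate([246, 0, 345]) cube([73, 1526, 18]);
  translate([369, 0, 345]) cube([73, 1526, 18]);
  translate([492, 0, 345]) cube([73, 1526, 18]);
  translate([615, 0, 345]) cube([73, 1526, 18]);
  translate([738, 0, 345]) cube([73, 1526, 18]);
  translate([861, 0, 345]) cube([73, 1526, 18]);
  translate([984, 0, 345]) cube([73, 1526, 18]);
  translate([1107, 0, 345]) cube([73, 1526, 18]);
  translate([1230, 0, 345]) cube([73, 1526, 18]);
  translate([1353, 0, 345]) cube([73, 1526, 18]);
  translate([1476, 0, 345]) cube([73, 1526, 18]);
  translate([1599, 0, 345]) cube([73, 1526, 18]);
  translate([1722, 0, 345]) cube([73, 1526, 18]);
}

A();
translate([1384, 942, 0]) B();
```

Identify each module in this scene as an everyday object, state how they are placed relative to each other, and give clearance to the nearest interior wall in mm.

Clearances: x = 1254, y = 812; minimum 812 mm.

A is a house frame. B is a bed frame. The bed frame sits inside the house frame, centred. The clearance to the nearest interior wall is 812 mm.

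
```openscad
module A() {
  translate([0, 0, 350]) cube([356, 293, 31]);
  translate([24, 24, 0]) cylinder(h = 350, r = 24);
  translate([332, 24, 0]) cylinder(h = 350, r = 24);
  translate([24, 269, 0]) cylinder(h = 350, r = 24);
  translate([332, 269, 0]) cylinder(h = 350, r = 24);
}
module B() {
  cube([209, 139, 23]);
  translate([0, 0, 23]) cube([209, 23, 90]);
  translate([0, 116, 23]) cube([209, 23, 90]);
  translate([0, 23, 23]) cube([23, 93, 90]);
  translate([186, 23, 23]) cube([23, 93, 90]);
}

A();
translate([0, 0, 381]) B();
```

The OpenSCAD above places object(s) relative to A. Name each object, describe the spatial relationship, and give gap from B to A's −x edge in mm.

A is a stool. B is an open box. The open box is on top of the stool. The gap from the open box to the stool's −x edge is 0 mm.

The open box's min-x is at 0; the stool's min-x is 0; gap = 0 mm.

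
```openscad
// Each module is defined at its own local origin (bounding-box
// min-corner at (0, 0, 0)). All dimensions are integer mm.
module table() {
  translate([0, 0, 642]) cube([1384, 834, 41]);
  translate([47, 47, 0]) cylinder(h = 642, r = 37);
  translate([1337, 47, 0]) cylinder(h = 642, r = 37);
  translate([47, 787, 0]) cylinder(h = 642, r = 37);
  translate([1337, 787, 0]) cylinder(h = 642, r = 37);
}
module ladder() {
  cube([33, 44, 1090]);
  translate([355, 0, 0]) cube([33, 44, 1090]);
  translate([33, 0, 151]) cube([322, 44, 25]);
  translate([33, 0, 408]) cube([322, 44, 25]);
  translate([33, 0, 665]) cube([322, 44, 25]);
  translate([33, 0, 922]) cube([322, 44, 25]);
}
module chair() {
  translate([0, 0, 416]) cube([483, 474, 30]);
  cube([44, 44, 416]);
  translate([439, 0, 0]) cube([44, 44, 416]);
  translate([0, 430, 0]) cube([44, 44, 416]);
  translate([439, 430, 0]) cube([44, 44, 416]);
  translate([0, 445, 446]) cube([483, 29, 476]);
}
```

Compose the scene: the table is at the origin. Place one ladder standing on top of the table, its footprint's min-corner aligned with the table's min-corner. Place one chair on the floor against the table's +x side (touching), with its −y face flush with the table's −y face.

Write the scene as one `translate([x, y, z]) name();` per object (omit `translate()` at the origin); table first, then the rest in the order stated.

table();
translate([0, 0, 683]) ladder();
translate([1384, 0, 0]) chair();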